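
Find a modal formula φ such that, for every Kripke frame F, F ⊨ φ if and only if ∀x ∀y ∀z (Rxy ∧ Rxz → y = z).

◇ψ → □ψ

This is partial functionality; the standard corresponding axiom is CD: ◇ψ → □ψ.
Suppose ◇ψ→□ψ is valid. Take Rxy, Rxz and set V(ψ)={y}. Then ◇ψ at x, so □ψ at x, so ψ at z, i.e. z=y.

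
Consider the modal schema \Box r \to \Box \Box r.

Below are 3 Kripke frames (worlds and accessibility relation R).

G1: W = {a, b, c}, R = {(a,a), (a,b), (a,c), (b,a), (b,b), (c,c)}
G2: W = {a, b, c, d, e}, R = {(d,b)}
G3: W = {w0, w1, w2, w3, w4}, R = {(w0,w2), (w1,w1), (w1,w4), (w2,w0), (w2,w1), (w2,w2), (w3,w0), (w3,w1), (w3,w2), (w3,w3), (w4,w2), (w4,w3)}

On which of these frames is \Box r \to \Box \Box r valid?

G2

Frame correspondent (Sahlqvist): \forall x \forall y \forall z (Rxy \wedge Ryz \to Rxz) — i.e. transitivity.
G1: fails — Rba and Rac but not Rbc.
G2: holds.
G3: fails — Rw3w1 and Rw1w4 but not Rw3w4.
Valid on: G2.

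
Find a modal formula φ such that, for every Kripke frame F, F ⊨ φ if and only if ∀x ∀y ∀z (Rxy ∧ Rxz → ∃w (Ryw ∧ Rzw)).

◇□q → □◇q

This is convergence; the standard corresponding axiom is .2: ◇□q → □◇q.
Suppose ◇□q→□◇q is valid. Take Rxy, Rxz and set V(q)={w : Ryw}. Then □q at y so ◇□q at x, so □◇q at x, so ◇q at z, giving w with Rzw and Ryw.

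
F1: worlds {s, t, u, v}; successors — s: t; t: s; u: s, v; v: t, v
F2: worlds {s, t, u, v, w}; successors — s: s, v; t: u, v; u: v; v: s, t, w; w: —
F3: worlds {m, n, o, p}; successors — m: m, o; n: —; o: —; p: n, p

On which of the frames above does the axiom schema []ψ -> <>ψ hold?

F1

Frame correspondent (Sahlqvist): forall x exists y Rxy — i.e. seriality.
F1: ✓.
F2: fails — world w has no successor.
F3: fails — world n has no successor.
Valid on: F1.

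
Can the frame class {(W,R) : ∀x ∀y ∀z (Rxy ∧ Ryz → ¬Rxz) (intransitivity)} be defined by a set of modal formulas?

Modal frame validity is preserved under surjective bounded morphisms.
The 3-cycle (worlds 0,1,2 with 0→1→2→0) is intransitive. Mapping every world to a single reflexive point • is a surjective bounded morphism; the reflexive point is not intransitive (R••∧R•• but R••).
Hence intransitivity is not modally definable.

No — not modally definable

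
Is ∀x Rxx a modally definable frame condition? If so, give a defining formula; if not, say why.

Yes — defined by □p → p

The condition is reflexivity. A defining modal formula is □p → p.
Suppose □p→p is valid. At any x set V(p)={w : Rxw}. Then □p holds at x, so p holds at x, i.e. Rxx.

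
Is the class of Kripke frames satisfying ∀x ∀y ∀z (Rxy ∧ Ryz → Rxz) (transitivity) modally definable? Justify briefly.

Yes: it is transitivity, defined by the 4 schema □p → □□p.
Suppose □p→□□p is valid. Take Rxy, Ryz and set V(p)={w : Rxw}. Then □p at x, so □□p at x, so □p at y, so p at z, i.e. Rxz.

Definable; □p → □□p defines it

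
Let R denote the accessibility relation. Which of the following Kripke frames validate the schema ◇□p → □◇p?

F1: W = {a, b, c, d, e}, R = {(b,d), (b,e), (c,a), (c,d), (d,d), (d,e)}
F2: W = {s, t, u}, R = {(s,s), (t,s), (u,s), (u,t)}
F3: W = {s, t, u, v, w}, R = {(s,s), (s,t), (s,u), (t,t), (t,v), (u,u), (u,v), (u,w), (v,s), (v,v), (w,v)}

F2, F3

The schema corresponds to convergence: ∀x ∀y ∀z (Rxy ∧ Rxz → ∃w (Ryw ∧ Rzw)).
F1: fails — Rbe and Rbe but e and e have no common successor.
F2: condition met.
F3: condition met.
Valid on: F2, F3.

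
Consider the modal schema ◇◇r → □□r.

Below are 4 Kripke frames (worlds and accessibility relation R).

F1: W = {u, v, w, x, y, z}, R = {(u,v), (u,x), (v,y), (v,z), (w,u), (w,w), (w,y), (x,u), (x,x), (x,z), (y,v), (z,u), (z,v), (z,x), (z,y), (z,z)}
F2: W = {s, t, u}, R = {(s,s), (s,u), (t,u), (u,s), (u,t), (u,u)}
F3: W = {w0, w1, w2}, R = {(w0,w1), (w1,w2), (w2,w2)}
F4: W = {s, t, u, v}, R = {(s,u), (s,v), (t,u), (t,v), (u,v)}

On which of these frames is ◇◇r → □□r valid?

F3, F4

Frame correspondent (Sahlqvist): ∀x ∀y ∀z ((xR²y ∧ xR²z) → ∃w (y = w ∧ z = w)) — i.e. a generalized confluence (Geach) condition.
F1: fails — uR²u, uR²x but u ≠ x.
F2: fails — sR²s, sR²t but s ≠ t.
F3: condition met.
F4: condition met.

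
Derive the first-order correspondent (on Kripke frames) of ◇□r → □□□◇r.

∀x ∀y ∀z ((xRy ∧ xR³z) → ∃w (yRw ∧ zRw))

This is a Sahlqvist (Geach-type) schema ◇^1□^1r → □^3◇^1r.
Minimal-valuation argument: fix x; take any y with xR^1y and any z with xR^3z. Set V(r) to the set of worlds R-reachable from y in exactly 1 step. Then □^1r holds at y, so the antecedent holds at x; validity forces ◇^1r at z, giving a w with zR^1w and yR^1w.
First-order correspondent: ∀x ∀y ∀z ((xRy ∧ xR³z) → ∃w (yRw ∧ zRw)).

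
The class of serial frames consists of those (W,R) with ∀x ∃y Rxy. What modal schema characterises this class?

□s → ◇s

A defining formula is □s → ◇s (the D axiom).
Suppose □s→◇s is valid. At any x set V(s)=W. Then □s at x, so ◇s at x, so x has a successor.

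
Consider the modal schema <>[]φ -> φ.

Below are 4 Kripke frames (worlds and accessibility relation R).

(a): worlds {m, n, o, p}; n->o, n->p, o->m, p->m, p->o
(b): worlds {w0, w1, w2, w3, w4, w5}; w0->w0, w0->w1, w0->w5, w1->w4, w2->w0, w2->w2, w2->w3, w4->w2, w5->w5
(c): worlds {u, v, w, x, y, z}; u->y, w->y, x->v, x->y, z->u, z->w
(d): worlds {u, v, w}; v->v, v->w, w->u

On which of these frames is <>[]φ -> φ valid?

none

Frame correspondent (Sahlqvist): forall x forall y (xRy -> exists w (yRw & x = w)) — i.e. a generalized confluence (Geach) condition.
(a): fails — nRo but no w with oRw and n=w.
(b): fails — w0Rw1 but no w with w1Rw and w0=w.
(c): fails — uRy but no t with yRt and u=t.
(d): fails — vRw but no t with wRt and v=t.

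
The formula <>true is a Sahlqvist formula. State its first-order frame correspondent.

◇⊤ holds at w iff w has a successor, so frame-validity of ◇⊤ is exactly seriality. Equivalently via □ψ → ◇ψ:
Suppose □ψ→◇ψ is valid. At any x set V(ψ)=W. Then □ψ at x, so ◇ψ at x, so x has a successor.

seriality: forall x exists y Rxy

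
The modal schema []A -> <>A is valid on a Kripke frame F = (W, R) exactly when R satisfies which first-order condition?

Seriality

Suppose □A→◇A is valid. At any x set V(A)=W. Then □A at x, so ◇A at x, so x has a successor.
Conversely, on a frame with seriality the schema holds at every world under every valuation.
So the correspondent is seriality.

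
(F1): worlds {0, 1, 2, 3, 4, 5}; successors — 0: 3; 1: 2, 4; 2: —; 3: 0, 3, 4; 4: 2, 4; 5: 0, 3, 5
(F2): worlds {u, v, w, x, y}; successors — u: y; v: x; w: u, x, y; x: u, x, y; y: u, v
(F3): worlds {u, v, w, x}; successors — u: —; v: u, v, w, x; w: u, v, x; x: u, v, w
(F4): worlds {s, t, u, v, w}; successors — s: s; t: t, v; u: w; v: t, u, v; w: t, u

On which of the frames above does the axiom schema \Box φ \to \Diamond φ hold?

(F2), (F4)

Frame correspondent (Sahlqvist): \forall x \exists y Rxy — i.e. seriality.
(F1): fails — world 2 has no successor.
(F2): condition met.
(F3): fails — world u has no successor.
(F4): condition met.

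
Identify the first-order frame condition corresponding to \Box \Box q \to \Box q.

Suppose □□q→□q is valid. Take Rxy and set V(q)={w : xR²w}. Then □□q at x, so □q at x, so q at y, i.e. ∃z(Rxz∧Rzy).

density: \forall x \forall y (Rxy \to \exists z (Rxz \wedge Rzy))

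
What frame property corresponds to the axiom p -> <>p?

Equivalently (dual form): □p → p.
Suppose □p→p is valid. At any x set V(p)={w : Rxw}. Then □p holds at x, so p holds at x, i.e. Rxx.
Conversely, any frame satisfying forall x Rxx validates the schema.
So the correspondent is reflexivity.

Reflexivity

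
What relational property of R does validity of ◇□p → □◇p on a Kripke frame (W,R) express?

This is the .2 axiom.
Its frame correspondent is convergence — ∀x ∀y ∀z (Rxy ∧ Rxz → ∃w (Ryw ∧ Rzw)).

Convergence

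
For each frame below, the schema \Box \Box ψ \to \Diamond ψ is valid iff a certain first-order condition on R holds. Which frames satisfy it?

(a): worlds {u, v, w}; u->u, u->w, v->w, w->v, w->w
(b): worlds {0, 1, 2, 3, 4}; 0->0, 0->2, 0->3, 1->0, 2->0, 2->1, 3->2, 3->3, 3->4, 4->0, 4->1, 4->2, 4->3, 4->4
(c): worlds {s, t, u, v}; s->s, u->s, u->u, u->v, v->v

The schema corresponds to a generalized confluence (Geach) condition: \forall x \exists w (x R^2 w \wedge xRw).
(a): satisfies the condition.
(b): satisfies the condition.
(c): fails — at t but no w with tR²w and tRw.

(a), (b)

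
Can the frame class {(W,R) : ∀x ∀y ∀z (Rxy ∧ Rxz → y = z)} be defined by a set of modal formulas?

Definable; ◇r → □r defines it

The condition is partial functionality. A defining modal formula is ◇r → □r.
Suppose ◇r→□r is valid. Take Rxy, Rxz and set V(r)={y}. Then ◇r at x, so □r at x, so r at z, i.e. z=y.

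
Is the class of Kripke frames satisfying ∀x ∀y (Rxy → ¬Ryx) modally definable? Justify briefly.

Not definable by any modal formula

Modal frame validity is preserved under surjective bounded morphisms.
The 5-cycle (worlds s,t,u,v,w with s→t→u→v→w→s) is asymmetric. Mapping every world to a single reflexive point • is a surjective bounded morphism, and the reflexive point is not asymmetric (R•• but asymmetry requires ¬R••).
So the class is not modally definable.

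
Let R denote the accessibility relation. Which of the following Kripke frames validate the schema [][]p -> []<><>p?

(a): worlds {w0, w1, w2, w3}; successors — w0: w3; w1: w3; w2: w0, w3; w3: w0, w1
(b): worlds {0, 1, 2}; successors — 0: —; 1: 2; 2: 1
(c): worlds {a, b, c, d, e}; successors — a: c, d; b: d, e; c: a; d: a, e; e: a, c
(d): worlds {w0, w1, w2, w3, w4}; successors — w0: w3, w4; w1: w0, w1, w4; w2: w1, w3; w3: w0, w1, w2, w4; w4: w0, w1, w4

(d)

Frame correspondent (Sahlqvist): forall x forall z (xRz -> exists w (x R^2 w & z R^2 w)) — i.e. a generalized confluence (Geach) condition.
(a): fails — w0Rw3 but no w with w0R²w and w3R²w.
(b): fails — 1R2 but no w with 1R²w and 2R²w.
(c): fails — aRc but no w with aR²w and cR²w.
(d): satisfies the condition.
Valid on: (d).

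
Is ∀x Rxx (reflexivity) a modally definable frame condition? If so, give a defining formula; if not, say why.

Yes — defined by □p → p

Yes: it is reflexivity, defined by the T schema □p → p.
Suppose □p→p is valid. At any x set V(p)={w : Rxw}. Then □p holds at x, so p holds at x, i.e. Rxx.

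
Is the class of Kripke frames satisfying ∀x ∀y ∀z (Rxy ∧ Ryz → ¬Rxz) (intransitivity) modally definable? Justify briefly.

Not definable by any modal formula

Modal frame validity is preserved under surjective bounded morphisms.
The 7-cycle (worlds 0,1,2,3,4,5,6 with 0→1→2→3→4→5→6→0) is intransitive. Mapping every world to a single reflexive point • is a surjective bounded morphism; the reflexive point is not intransitive (R••∧R•• but R••).
So no modal formula (or set of formulas) defines exactly the intransitive frames.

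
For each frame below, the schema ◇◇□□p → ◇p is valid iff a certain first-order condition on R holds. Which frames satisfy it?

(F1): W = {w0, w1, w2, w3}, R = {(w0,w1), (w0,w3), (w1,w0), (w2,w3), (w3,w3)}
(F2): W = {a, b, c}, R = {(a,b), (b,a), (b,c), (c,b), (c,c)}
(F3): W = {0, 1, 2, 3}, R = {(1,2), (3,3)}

(F3)

Frame correspondent (Sahlqvist): ∀x ∀y (xR²y → ∃w (yR²w ∧ xRw)) — i.e. a generalized confluence (Geach) condition.
(F1): fails — w1R²w1 but no w with w1R²w and w1Rw.
(F2): fails — aR²a but no w with aR²w and aRw.
(F3): satisfies the condition.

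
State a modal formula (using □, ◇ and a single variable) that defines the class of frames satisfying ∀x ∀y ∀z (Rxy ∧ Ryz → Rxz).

A defining formula is □ψ → □□ψ (the 4 axiom).
Suppose □ψ→□□ψ is valid. Take Rxy, Ryz and set V(ψ)={w : Rxw}. Then □ψ at x, so □□ψ at x, so □ψ at y, so ψ at z, i.e. Rxz.

□ψ → □□ψ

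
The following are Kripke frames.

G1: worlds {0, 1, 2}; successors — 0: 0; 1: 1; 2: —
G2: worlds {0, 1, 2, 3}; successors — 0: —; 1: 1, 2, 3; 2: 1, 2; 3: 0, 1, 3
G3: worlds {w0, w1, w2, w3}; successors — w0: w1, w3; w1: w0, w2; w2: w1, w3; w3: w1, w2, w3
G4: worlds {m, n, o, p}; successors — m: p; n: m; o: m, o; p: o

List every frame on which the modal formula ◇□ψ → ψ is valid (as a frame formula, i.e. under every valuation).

Frame correspondent (Sahlqvist): ∀x ∀y (Rxy → Ryx) — i.e. symmetry.
G1: condition met.
G2: fails — R30 but not R03.
G3: fails — Rw3w1 but not Rw1w3.
G4: fails — Rom but not Rmo.
Valid on: G1.

G1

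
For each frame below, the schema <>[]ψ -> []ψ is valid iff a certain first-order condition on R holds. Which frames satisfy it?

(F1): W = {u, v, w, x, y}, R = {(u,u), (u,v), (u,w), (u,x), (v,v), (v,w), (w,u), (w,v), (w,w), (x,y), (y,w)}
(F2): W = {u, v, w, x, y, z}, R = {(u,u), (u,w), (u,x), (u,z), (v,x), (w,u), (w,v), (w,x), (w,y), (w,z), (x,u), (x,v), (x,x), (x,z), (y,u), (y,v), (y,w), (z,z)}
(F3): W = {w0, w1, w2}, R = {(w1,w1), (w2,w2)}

(F3)

Frame correspondent (Sahlqvist): forall x forall y forall z (Rxy & Rxz -> Ryz) — i.e. the Euclidean property.
(F1): fails — Ruv and Ruu but not Rvu.
(F2): fails — Ruz and Ruw but not Rzw.
(F3): condition met.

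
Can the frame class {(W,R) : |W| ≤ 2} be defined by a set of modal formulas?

If a class were modally definable it would be closed under disjoint unions (Goldblatt–Thomason).
Any modal formula valid on each of 3 disjoint one-world frames is valid on their disjoint union (validity is preserved under disjoint unions). Each one-world frame has |W|=1≤2, but the union has |W|=3.
So no modal formula (or set of formulas) defines exactly the |W|≤2 frames.

Not definable by any modal formula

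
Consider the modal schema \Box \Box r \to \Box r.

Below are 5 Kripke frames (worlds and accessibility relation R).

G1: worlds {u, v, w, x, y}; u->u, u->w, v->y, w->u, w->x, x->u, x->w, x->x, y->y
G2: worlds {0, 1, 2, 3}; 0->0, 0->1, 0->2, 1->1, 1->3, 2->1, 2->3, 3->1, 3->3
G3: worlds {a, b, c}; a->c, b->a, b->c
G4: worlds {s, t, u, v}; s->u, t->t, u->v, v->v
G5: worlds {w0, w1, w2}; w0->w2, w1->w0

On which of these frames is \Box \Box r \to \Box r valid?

G1, G2

The schema corresponds to density: \forall x \forall y (Rxy \to \exists z (Rxz \wedge Rzy)).
G1: ✓.
G2: ✓.
G3: fails — Rac but no z with Raz and Rzc.
G4: fails — Rsu but no z with Rsz and Rzu.
G5: fails — Rw0w2 but no z with Rw0z and Rzw2.
Valid on: G1, G2.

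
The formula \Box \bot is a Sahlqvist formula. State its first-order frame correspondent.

Emptiness of R

□⊥ is valid iff no world has any successor (otherwise □⊥ fails at any world with one).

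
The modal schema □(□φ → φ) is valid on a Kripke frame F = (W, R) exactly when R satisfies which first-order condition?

shift-reflexivity

This schema is the T□ axiom.
It corresponds to shift-reflexivity: ∀x ∀y (Rxy → Ryy).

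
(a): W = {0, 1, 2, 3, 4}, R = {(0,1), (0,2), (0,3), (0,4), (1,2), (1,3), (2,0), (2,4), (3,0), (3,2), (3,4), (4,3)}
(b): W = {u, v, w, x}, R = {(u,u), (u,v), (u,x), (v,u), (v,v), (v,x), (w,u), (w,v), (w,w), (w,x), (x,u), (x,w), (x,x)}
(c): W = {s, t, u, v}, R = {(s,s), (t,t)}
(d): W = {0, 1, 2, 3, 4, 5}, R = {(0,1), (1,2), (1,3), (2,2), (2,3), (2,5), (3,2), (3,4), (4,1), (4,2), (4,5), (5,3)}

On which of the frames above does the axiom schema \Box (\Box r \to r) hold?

(b), (c)

This is the axiom for shift-reflexivity; its first-order frame correspondent is \forall x \forall y (Rxy \to Ryy).
(a): fails — R34 but not R44.
(b): holds.
(c): holds.
(d): fails — R34 but not R44.
Valid on: (b), (c).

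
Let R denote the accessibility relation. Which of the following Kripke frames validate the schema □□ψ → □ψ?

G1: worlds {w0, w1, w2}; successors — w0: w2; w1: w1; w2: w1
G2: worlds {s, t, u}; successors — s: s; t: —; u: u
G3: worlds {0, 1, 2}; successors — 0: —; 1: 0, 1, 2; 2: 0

The schema corresponds to density: ∀x ∀y (Rxy → ∃z (Rxz ∧ Rzy)).
G1: fails — Rw0w2 but no z with Rw0z and Rzw2.
G2: ✓.
G3: fails — R20 but no z with R2z and Rz0.

G2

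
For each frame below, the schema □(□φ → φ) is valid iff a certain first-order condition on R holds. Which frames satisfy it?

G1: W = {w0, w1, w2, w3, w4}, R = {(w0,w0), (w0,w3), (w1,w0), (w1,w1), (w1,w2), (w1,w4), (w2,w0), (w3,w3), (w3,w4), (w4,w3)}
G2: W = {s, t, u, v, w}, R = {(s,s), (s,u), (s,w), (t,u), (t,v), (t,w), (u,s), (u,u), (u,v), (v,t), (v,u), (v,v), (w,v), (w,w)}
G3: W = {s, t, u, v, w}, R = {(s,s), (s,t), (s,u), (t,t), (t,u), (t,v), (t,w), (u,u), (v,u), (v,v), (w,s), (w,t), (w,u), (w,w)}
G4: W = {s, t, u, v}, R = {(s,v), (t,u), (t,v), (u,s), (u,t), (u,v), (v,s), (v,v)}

G3

Frame correspondent (Sahlqvist): ∀x ∀y (Rxy → Ryy) — i.e. shift-reflexivity.
G1: fails — Rw1w2 but not Rw2w2.
G2: fails — Rvt but not Rtt.
G3: condition met.
G4: fails — Rut but not Rtt.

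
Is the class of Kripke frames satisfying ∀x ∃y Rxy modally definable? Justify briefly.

Yes, by □p → ◇p

The condition is seriality. A defining modal formula is □p → ◇p.
Suppose □p→◇p is valid. At any x set V(p)=W. Then □p at x, so ◇p at x, so x has a successor.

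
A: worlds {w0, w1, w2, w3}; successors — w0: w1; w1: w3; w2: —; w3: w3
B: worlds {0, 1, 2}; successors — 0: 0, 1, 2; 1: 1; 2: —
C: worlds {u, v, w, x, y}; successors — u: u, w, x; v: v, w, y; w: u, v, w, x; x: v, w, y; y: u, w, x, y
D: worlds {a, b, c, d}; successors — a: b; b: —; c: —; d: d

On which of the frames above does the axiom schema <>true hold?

The schema corresponds to seriality: forall x exists y Rxy.
A: fails — world w2 has no successor.
B: fails — world 2 has no successor.
C: ✓.
D: fails — world b has no successor.

C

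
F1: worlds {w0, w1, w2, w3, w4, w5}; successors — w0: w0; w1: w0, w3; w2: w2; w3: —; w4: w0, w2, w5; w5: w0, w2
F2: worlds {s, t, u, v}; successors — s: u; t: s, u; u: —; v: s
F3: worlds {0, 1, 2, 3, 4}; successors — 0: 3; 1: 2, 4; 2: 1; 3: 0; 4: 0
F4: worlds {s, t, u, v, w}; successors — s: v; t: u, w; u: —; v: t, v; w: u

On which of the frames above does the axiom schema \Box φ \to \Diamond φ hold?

F3

Frame correspondent (Sahlqvist): \forall x \exists y Rxy — i.e. seriality.
F1: fails — world w3 has no successor.
F2: fails — world u has no successor.
F3: holds.
F4: fails — world u has no successor.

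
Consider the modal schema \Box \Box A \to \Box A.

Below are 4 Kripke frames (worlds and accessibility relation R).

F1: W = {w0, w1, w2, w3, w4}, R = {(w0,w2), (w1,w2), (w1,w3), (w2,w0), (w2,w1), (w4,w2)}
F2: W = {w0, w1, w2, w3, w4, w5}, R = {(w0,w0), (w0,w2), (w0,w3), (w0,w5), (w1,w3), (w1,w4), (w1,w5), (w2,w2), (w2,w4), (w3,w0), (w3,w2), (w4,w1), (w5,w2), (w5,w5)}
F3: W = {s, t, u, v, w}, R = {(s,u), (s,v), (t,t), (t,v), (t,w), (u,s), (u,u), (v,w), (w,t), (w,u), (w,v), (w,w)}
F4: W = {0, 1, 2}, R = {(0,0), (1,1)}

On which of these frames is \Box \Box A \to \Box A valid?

Frame correspondent (Sahlqvist): \forall x \forall y (Rxy \to \exists z (Rxz \wedge Rzy)) — i.e. density.
F1: fails — Rw1w2 but no z with Rw1z and Rzw2.
F2: fails — Rw1w3 but no z with Rw1z and Rzw3.
F3: fails — Rsv but no z with Rsz and Rzv.
F4: holds.

F4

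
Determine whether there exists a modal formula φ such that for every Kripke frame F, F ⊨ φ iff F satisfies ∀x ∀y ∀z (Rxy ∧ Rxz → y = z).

The condition is partial functionality. A defining modal formula is ◇r → □r.
Suppose ◇r→□r is valid. Take Rxy, Rxz and set V(r)={y}. Then ◇r at x, so □r at x, so r at z, i.e. z=y.

Definable; ◇r → □r defines it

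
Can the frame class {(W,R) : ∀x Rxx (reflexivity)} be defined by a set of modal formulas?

Definable; □p → p defines it

Yes: it is reflexivity, defined by the T schema □p → p.
Suppose □p→p is valid. At any x set V(p)={w : Rxw}. Then □p holds at x, so p holds at x, i.e. Rxx.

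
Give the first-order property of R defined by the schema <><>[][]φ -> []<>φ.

This is a Sahlqvist (Geach-type) schema ◇^2□^2φ → □^1◇^1φ.
Minimal-valuation argument: fix x; take any y with xR^2y and any z with xR^1z. Set V(φ) to the set of worlds R-reachable from y in exactly 2 steps. Then □^2φ holds at y, so the antecedent holds at x; validity forces ◇^1φ at z, giving a w with zR^1w and yR^2w.
First-order correspondent: forall x forall y forall z ((x R^2 y & xRz) -> exists w (y R^2 w & zRw)).

forall x forall y forall z ((x R^2 y & xRz) -> exists w (y R^2 w & zRw))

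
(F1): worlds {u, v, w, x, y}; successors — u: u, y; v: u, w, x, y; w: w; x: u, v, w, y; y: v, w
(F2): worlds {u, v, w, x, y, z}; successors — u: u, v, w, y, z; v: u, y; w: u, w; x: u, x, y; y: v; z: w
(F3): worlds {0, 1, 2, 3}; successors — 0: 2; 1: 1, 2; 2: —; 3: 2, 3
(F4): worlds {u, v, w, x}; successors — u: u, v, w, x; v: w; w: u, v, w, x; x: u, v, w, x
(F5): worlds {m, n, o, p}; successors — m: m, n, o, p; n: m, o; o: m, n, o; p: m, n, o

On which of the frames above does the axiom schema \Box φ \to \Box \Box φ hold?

(F3)

The schema corresponds to transitivity: \forall x \forall y \forall z (Rxy \wedge Ryz \to Rxz).
(F1): fails — Rvx and Rxv but not Rvv.
(F2): fails — Rwu and Ruv but not Rwv.
(F3): condition met.
(F4): fails — Rvw and Rwu but not Rvu.
(F5): fails — Rom and Rmp but not Rop.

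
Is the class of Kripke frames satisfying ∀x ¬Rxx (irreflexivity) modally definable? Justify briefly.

Not definable by any modal formula

If a class were modally definable it would be closed under surjective bounded morphisms (Goldblatt–Thomason).
The 5-cycle (worlds 0,1,2,3,4 with 0→1→2→3→4→0) is irreflexive, and the map sending every world to a single reflexive point • is a surjective bounded morphism (forth: every edge maps to (•,•); back: every world has a successor). So any modal formula valid on the 5-cycle is also valid on the reflexive point, which is not irreflexive.
So the class is not modally definable.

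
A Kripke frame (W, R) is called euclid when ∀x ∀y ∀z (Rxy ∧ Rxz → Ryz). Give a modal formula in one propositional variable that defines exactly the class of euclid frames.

◇q → □◇q

This is the Euclidean property; the standard corresponding axiom is 5: ◇q → □◇q.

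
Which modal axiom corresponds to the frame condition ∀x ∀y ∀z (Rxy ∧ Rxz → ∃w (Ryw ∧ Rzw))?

The condition is convergence. The .2 schema ◇□r → □◇r defines it.
Suppose ◇□r→□◇r is valid. Take Rxy, Rxz and set V(r)={w : Ryw}. Then □r at y so ◇□r at x, so □◇r at x, so ◇r at z, giving w with Rzw and Ryw.

◇□r → □◇r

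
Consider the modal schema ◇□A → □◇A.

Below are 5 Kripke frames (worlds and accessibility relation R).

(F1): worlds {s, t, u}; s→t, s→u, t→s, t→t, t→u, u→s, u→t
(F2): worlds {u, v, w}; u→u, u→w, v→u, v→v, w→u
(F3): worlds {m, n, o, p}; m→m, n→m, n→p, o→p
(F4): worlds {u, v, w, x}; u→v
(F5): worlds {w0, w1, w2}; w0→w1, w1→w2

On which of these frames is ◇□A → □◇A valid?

The schema corresponds to convergence: ∀x ∀y ∀z (Rxy ∧ Rxz → ∃w (Ryw ∧ Rzw)).
(F1): ✓.
(F2): ✓.
(F3): fails — Rnm and Rnp but m and p have no common successor.
(F4): fails — Ruv and Ruv but v and v have no common successor.
(F5): fails — Rw1w2 and Rw1w2 but w2 and w2 have no common successor.

(F1), (F2)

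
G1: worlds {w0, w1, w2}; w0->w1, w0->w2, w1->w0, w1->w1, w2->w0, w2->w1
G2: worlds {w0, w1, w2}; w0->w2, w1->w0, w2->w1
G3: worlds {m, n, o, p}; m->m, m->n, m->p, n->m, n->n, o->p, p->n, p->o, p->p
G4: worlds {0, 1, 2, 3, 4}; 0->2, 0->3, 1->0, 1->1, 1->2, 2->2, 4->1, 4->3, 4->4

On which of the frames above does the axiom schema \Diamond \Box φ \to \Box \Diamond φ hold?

Frame correspondent (Sahlqvist): \forall x \forall y \forall z (Rxy \wedge Rxz \to \exists w (Ryw \wedge Rzw)) — i.e. convergence.
G1: holds.
G2: holds.
G3: fails — Rpn and Rpo but n and o have no common successor.
G4: fails — R02 and R03 but 2 and 3 have no common successor.
Valid on: G1, G2.

G1, G2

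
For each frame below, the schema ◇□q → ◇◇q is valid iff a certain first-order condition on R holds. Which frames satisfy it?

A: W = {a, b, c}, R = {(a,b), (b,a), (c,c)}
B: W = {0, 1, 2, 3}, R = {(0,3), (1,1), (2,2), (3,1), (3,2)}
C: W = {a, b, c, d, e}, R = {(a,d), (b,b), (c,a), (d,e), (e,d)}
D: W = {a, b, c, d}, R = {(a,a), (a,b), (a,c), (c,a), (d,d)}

The schema corresponds to a generalized confluence (Geach) condition: ∀x ∀y (xRy → ∃w (yRw ∧ xR²w)).
A: condition met.
B: condition met.
C: condition met.
D: fails — aRb but no w with bRw and aR²w.

A, B, C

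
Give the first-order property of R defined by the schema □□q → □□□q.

This is a Sahlqvist (Geach-type) schema ◇^0□^2q → □^3◇^0q.
Minimal-valuation argument: fix x; take any y with xR^0y and any z with xR^3z. Set V(q) to the set of worlds R-reachable from y in exactly 2 steps. Then □^2q holds at y, so the antecedent holds at x; validity forces ◇^0q at z, giving a w with zR^0w and yR^2w.
First-order correspondent: ∀x ∀z (xR³z → ∃w (xR²w ∧ z = w)).

∀x ∀z (xR³z → ∃w (xR²w ∧ z = w))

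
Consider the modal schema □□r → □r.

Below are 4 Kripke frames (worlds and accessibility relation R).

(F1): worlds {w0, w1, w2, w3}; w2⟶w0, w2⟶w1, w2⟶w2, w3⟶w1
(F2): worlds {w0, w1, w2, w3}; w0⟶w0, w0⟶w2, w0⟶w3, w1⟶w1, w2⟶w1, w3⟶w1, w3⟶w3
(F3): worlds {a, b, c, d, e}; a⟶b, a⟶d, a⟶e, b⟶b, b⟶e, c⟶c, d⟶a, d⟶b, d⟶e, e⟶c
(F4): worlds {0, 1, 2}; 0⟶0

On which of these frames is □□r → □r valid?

This is the axiom for density; its first-order frame correspondent is ∀x ∀y (Rxy → ∃z (Rxz ∧ Rzy)).
(F1): fails — Rw3w1 but no z with Rw3z and Rzw1.
(F2): ✓.
(F3): fails — Rad but no z with Raz and Rzd.
(F4): ✓.
Valid on: (F2), (F4).

(F2), (F4)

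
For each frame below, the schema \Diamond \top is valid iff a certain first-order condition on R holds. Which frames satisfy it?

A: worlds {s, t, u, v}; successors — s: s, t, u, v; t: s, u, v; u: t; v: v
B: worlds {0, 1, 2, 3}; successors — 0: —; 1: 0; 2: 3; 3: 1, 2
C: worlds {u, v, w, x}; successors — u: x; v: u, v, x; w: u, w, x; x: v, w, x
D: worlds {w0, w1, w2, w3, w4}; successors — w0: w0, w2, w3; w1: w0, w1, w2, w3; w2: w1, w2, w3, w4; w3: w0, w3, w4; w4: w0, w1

A, C, D

The schema corresponds to seriality: \forall x \exists y Rxy.
A: ✓.
B: fails — world 0 has no successor.
C: ✓.
D: ✓.
Valid on: A, C, D.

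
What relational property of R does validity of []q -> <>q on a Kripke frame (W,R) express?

Suppose □q→◇q is valid. At any x set V(q)=W. Then □q at x, so ◇q at x, so x has a successor.

Seriality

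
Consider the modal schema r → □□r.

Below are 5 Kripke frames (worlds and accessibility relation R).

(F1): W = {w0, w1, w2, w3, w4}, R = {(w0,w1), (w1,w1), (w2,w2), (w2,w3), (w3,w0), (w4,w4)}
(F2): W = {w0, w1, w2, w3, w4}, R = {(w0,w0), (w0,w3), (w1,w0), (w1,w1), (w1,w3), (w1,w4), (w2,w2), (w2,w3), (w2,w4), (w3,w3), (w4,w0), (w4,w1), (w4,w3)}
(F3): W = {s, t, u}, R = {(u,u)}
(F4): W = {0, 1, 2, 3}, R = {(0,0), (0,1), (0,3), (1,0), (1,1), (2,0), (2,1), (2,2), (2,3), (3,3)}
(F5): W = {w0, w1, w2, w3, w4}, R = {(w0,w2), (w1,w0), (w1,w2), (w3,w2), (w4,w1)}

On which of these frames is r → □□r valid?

The schema corresponds to a generalized confluence (Geach) condition: ∀x ∀z (xR²z → ∃w (x = w ∧ z = w)).
(F1): fails — w0R²w1 but w0 ≠ w1.
(F2): fails — w0R²w3 but w0 ≠ w3.
(F3): satisfies the condition.
(F4): fails — 0R²1 but 0 ≠ 1.
(F5): fails — w1R²w2 but w1 ≠ w2.
Valid on: (F3).

(F3)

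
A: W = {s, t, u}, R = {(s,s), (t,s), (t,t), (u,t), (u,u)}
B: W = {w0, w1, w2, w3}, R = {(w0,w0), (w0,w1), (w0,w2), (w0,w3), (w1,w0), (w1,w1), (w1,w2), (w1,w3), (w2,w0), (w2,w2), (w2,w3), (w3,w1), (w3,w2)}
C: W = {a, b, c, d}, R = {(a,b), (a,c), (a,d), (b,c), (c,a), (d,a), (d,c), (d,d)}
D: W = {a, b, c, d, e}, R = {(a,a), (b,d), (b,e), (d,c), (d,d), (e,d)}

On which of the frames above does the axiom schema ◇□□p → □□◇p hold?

Frame correspondent (Sahlqvist): ∀x ∀y ∀z ((xRy ∧ xR²z) → ∃w (yR²w ∧ zRw)) — i.e. a generalized confluence (Geach) condition.
A: satisfies the condition.
B: satisfies the condition.
C: fails — aRb, aR²a but no w with bR²w and aRw.
D: fails — bRd, bR²c but no w with dR²w and cRw.
Valid on: A, B.

A, B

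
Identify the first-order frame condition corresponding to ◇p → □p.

This schema is the CD axiom.
Its frame correspondent is partial functionality — ∀x ∀y ∀z (Rxy ∧ Rxz → y = z).

partial functionality: ∀x ∀y ∀z (Rxy ∧ Rxz → y = z)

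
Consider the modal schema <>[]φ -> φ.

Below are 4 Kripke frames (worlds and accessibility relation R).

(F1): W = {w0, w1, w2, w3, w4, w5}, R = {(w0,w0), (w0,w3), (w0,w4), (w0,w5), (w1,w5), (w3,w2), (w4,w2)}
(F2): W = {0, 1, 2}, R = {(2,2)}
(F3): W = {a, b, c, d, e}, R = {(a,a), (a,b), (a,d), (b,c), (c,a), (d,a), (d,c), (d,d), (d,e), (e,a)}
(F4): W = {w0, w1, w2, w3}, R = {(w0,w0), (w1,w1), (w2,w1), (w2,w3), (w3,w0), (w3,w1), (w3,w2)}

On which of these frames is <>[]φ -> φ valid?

The schema corresponds to symmetry: forall x forall y (Rxy -> Ryx).
(F1): fails — Rw1w5 but not Rw5w1.
(F2): holds.
(F3): fails — Rbc but not Rcb.
(F4): fails — Rw3w1 but not Rw1w3.
Valid on: (F2).

(F2)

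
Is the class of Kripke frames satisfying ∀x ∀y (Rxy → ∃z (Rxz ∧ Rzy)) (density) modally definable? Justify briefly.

This is a Sahlqvist condition; the C4 axiom □□p → □p defines it.
Suppose □□p→□p is valid. Take Rxy and set V(p)={w : xR²w}. Then □□p at x, so □p at x, so p at y, i.e. ∃z(Rxz∧Rzy).

Definable; □□p → □p defines it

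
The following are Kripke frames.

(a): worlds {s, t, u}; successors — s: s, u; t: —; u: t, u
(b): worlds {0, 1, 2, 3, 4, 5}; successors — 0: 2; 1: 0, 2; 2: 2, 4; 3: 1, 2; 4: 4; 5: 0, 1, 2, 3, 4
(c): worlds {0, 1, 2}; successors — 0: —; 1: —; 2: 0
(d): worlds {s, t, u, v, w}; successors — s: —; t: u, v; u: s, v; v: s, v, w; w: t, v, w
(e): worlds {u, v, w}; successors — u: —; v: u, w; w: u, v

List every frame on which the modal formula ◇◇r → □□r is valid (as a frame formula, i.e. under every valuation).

The schema corresponds to a generalized confluence (Geach) condition: ∀x ∀y ∀z ((xR²y ∧ xR²z) → ∃w (y = w ∧ z = w)).
(a): fails — sR²s, sR²t but s ≠ t.
(b): fails — 0R²2, 0R²4 but 2 ≠ 4.
(c): satisfies the condition.
(d): fails — tR²s, tR²v but s ≠ v.
(e): fails — vR²u, vR²v but u ≠ v.

(c)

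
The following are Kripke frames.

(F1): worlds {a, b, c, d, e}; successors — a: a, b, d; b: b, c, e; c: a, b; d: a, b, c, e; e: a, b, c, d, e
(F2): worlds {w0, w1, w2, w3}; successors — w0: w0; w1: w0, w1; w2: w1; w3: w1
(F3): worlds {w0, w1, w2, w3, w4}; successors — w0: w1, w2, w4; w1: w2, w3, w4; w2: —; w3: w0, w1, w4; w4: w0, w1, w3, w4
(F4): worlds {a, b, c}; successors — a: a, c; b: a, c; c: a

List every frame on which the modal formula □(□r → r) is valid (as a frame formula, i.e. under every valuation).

Frame correspondent (Sahlqvist): ∀x ∀y (Rxy → Ryy) — i.e. shift-reflexivity.
(F1): fails — Rbc but not Rcc.
(F2): satisfies the condition.
(F3): fails — Rw1w2 but not Rw2w2.
(F4): fails — Rbc but not Rcc.
Valid on: (F2).

(F2)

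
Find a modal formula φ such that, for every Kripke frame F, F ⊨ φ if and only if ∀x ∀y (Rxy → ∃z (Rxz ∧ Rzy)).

A defining formula is □□s → □s (the C4 axiom).
Suppose □□s→□s is valid. Take Rxy and set V(s)={w : xR²w}. Then □□s at x, so □s at x, so s at y, i.e. ∃z(Rxz∧Rzy).

□□s → □s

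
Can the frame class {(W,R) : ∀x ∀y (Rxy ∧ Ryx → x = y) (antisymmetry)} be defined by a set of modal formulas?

Not definable by any modal formula

Modal frame validity is preserved under surjective bounded morphisms.
The 6-cycle (worlds a,b,c,d,e,f with a→b→c→d→e→f→a) is antisymmetric. Sending even-indexed worlds to a and odd-indexed worlds to b is a surjective bounded morphism onto the two-world frame with a↔b, which is not antisymmetric.
So no modal formula (or set of formulas) defines exactly the antisymmetric frames.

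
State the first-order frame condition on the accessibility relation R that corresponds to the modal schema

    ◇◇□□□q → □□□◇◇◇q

This is a Sahlqvist (Geach-type) schema ◇^2□^3q → □^3◇^3q.
First-order correspondent: ∀x ∀y ∀z ((xR²y ∧ xR³z) → ∃w (yR³w ∧ zR³w)).

∀x ∀y ∀z ((xR²y ∧ xR³z) → ∃w (yR³w ∧ zR³w))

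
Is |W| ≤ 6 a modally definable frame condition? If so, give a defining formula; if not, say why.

If a class were modally definable it would be closed under disjoint unions (Goldblatt–Thomason).
Any modal formula valid on each of 7 disjoint one-world frames is valid on their disjoint union (validity is preserved under disjoint unions). Each one-world frame has |W|=1≤6, but the union has |W|=7.
Hence having at most 6 worlds is not modally definable.

Not modally definable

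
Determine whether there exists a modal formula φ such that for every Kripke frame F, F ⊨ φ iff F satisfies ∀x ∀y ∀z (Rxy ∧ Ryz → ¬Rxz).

Not definable by any modal formula

Any modally definable frame class is closed under surjective bounded morphisms.
The 7-cycle (worlds a,b,c,d,e,f,g with a→b→c→d→e→f→g→a) is intransitive. Mapping every world to a single reflexive point • is a surjective bounded morphism; the reflexive point is not intransitive (R••∧R•• but R••).
Hence intransitivity is not modally definable.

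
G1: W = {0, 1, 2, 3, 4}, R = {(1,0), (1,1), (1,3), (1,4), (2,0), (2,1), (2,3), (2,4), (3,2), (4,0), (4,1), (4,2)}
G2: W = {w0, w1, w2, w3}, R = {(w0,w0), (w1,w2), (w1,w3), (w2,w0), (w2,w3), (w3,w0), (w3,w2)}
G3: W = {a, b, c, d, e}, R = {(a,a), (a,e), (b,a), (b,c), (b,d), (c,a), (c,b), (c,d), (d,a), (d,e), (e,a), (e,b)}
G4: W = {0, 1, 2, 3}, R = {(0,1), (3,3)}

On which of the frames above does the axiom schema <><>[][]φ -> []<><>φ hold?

Frame correspondent (Sahlqvist): forall x forall y forall z ((x R^2 y & xRz) -> exists w (y R^2 w & z R^2 w)) — i.e. a generalized confluence (Geach) condition.
G1: fails — 1R²0, 1R0 but no w with 0R²w and 0R²w.
G2: satisfies the condition.
G3: satisfies the condition.
G4: satisfies the condition.
Valid on: G2, G3, G4.

G2, G3, G4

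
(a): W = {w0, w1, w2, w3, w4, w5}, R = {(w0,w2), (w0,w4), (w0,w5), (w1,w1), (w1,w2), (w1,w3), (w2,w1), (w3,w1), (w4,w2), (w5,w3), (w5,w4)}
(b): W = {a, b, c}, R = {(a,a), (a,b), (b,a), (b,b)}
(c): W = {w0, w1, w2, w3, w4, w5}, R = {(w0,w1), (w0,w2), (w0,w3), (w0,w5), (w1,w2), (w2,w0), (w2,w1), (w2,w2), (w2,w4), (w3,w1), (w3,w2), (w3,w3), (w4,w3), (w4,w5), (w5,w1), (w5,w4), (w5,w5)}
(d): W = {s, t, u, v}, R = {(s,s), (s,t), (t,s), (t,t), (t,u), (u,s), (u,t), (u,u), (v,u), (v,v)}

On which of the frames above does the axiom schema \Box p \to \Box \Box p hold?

The schema corresponds to transitivity: \forall x \forall y \forall z (Rxy \wedge Ryz \to Rxz).
(a): fails — Rw3w1 and Rw1w2 but not Rw3w2.
(b): ✓.
(c): fails — Rw1w2 and Rw2w4 but not Rw1w4.
(d): fails — Rvu and Rut but not Rvt.

(b)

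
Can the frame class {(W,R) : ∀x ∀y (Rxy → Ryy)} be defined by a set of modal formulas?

This is a Sahlqvist condition; the T□ axiom □(□p → p) defines it.

Yes, by □(□p → p)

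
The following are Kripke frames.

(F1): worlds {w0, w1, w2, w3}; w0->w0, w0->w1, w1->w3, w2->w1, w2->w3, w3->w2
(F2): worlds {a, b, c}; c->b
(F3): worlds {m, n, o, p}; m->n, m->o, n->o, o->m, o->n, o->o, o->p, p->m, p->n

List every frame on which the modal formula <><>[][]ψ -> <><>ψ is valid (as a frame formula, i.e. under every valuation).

(F2), (F3)

Frame correspondent (Sahlqvist): forall x forall y (x R^2 y -> exists w (y R^2 w & x R^2 w)) — i.e. a generalized confluence (Geach) condition.
(F1): fails — w0R²w1 but no w with w1R²w and w0R²w.
(F2): condition met.
(F3): condition met.
Valid on: (F2), (F3).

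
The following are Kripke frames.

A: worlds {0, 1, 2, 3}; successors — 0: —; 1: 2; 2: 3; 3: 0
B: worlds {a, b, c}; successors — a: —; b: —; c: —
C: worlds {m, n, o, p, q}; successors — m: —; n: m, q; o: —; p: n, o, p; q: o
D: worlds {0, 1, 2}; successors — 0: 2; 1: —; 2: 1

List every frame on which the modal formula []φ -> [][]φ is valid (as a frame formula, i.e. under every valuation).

B

The schema corresponds to transitivity: forall x forall y forall z (Rxy & Ryz -> Rxz).
A: fails — R12 and R23 but not R13.
B: ✓.
C: fails — Rpn and Rnq but not Rpq.
D: fails — R02 and R21 but not R01.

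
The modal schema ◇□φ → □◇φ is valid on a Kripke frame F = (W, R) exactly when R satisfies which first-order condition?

Suppose ◇□φ→□◇φ is valid. Take Rxy, Rxz and set V(φ)={w : Ryw}. Then □φ at y so ◇□φ at x, so □◇φ at x, so ◇φ at z, giving w with Rzw and Ryw.

convergence: ∀x ∀y ∀z (Rxy ∧ Rxz → ∃w (Ryw ∧ Rzw))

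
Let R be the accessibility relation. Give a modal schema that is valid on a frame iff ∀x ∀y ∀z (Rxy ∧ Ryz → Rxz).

The condition is transitivity. The 4 schema □p → □□p defines it.
Suppose □p→□□p is valid. Take Rxy, Ryz and set V(p)={w : Rxw}. Then □p at x, so □□p at x, so □p at y, so p at z, i.e. Rxz.

□p → □□p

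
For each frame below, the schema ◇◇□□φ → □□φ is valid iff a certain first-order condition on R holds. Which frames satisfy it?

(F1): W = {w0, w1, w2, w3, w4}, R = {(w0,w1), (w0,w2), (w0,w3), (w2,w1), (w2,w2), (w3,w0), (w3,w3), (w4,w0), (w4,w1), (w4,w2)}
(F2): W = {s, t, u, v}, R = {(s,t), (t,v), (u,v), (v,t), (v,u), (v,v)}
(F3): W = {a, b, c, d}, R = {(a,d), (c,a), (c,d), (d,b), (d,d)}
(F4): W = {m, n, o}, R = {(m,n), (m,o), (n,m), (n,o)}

(F2)

Frame correspondent (Sahlqvist): ∀x ∀y ∀z ((xR²y ∧ xR²z) → ∃w (yR²w ∧ z = w)) — i.e. a generalized confluence (Geach) condition.
(F1): fails — w0R²w1, w0R²w0 but no w with w1R²w and w0=w.
(F2): holds.
(F3): fails — aR²b, aR²b but no w with bR²w and b=w.
(F4): fails — mR²o, mR²m but no w with oR²w and m=w.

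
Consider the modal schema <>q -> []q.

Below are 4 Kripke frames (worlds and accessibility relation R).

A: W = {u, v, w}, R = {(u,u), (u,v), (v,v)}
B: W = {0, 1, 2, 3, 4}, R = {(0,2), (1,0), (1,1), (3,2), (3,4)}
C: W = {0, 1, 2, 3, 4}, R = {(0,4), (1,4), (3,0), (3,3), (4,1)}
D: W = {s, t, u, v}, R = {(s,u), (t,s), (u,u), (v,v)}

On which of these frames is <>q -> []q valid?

This is the axiom for partial functionality; its first-order frame correspondent is forall x forall y forall z (Rxy & Rxz -> y = z).
A: fails — u sees both u and v.
B: fails — 1 sees both 0 and 1.
C: fails — 3 sees both 0 and 3.
D: holds.

D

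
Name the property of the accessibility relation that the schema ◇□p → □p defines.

The Euclidean property

Replacing p by ¬p and contraposing gives the equivalent schema ◇p → □◇p.
Suppose ◇p→□◇p is valid. Take Rxy, Rxz and set V(p)={y}. Then ◇p at x, so □◇p at x, so ◇p at z, so some w with Rzw has p; w=y, i.e. Rzy. By symmetry of the argument, Ryz.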